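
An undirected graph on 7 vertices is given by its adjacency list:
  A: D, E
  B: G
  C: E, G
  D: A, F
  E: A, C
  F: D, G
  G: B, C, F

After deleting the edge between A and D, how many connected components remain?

A and D are still connected via A-E-C-G-F-D, so the component count stays at 1.

1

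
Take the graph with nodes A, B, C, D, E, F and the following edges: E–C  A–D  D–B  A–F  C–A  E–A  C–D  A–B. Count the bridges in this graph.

The edges on the cycle A-D-B-A are not bridges since each lies on that cycle.
But removing F–A disconnects F from A — this is a bridge.

1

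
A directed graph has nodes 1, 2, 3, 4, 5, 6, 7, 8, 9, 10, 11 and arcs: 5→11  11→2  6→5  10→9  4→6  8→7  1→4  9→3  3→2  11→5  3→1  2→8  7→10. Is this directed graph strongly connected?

From 3 we can reach every vertex (1, 2, 3, 4, 5, 6, 7, 8, 9, 10, 11), and every vertex can reach 3 (1, 2, 3, 4, 5, 6, 7, 8, 9, 10, 11). So the whole graph is one strongly connected component.

Yes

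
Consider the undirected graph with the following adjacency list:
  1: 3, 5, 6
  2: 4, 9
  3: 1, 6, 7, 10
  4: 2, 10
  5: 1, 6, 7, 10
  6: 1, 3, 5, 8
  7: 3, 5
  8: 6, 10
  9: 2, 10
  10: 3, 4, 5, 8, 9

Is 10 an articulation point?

Yes

Deleting 10 raises the number of components from 1 to 2, so 10 is a cut vertex.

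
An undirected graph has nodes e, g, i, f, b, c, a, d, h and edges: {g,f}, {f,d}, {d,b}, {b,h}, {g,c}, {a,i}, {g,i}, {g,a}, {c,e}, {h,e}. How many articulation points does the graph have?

1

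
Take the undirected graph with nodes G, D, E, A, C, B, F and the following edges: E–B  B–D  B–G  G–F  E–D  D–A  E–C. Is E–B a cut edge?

No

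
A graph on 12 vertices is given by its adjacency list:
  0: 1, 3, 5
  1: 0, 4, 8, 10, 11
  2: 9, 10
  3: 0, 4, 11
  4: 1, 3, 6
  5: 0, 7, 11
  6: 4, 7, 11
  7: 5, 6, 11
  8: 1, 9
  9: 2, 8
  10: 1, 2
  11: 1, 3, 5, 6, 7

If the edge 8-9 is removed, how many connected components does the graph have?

1

8 and 9 are still connected via 8-1-10-2-9, so the component count stays at 1.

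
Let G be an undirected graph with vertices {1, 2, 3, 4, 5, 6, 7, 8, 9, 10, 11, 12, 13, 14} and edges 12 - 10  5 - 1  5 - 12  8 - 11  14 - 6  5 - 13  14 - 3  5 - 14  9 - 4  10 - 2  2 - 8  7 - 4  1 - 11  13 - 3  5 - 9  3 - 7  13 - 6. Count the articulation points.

1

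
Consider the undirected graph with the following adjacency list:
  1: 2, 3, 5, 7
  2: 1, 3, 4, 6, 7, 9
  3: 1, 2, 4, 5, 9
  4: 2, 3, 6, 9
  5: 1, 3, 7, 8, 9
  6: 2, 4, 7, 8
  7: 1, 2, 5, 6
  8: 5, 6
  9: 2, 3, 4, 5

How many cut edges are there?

The edges on the cycle 2-6-7-1-2 are not bridges since each lies on that cycle.
Every edge lies on some cycle, so there are no bridges.

0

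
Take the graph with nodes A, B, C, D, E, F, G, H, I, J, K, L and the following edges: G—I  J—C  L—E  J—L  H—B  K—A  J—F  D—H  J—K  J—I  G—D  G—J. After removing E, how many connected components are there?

With E gone, the remaining components are: {A, B, C, D, F, G, H, I, J, K, L}.
That is 1 component.

1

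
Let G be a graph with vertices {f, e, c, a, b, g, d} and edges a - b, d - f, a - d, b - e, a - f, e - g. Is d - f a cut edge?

After removing d - f, the path d-a-f still connects them, so the edge is not a bridge.

No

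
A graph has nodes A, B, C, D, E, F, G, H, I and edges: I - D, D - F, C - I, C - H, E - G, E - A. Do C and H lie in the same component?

From C we can reach C, D, F, H, I, which includes H.

Yes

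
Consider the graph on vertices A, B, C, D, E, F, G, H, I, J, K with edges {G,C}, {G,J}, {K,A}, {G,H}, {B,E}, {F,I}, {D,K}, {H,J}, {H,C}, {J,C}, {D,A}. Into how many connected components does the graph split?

4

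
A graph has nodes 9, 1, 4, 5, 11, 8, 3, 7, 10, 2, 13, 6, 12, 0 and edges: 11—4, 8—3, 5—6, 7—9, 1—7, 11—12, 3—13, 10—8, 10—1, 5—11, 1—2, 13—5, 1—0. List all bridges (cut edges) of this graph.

removing 1—0 disconnects 1 from 0; removing 1—2 disconnects 1 from 2; removing 3—13 disconnects 3 from 13; removing 11—5 disconnects 11 from 5 — these are bridges.
In total 13 edges are bridges.

0-1, 1-10, 1-2, 1-7, 10-8, 11-12, 11-4, 11-5, 13-3, 13-5, 3-8, 5-6, 7-9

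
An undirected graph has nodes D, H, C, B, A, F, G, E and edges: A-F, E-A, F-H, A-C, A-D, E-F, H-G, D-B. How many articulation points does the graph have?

4

Removing A increases the component count from 1 to 3, so A is a cut vertex.
Removing D increases the component count from 1 to 2, so D is a cut vertex.
Removing F increases the component count from 1 to 2, so F is a cut vertex.
Likewise H is a cut vertex.
By contrast removing B leaves 1 component; it is not a cut vertex. No other vertex is a cut vertex either.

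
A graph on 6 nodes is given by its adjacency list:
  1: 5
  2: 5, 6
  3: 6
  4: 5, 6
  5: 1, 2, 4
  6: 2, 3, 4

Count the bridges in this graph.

2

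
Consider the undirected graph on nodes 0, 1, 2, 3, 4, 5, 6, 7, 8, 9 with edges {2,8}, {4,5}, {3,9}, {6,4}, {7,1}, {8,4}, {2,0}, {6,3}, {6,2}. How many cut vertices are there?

Removing 2 increases the component count from 2 to 3, so 2 is a cut vertex.
Removing 3 increases the component count from 2 to 3, so 3 is a cut vertex.
Removing 4 increases the component count from 2 to 3, so 4 is a cut vertex.
Likewise 6 is a cut vertex.
By contrast removing 0 leaves 2 components; it is not a cut vertex. No other vertex is a cut vertex either.

4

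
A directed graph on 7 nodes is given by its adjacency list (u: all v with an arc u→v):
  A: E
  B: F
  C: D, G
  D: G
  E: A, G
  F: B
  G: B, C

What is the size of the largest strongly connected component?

3

{C, D, G} are all mutually reachable — one SCC of size 3.
{B, F} are all mutually reachable — one SCC of size 2.
{A, E} are all mutually reachable — one SCC of size 2.
The largest has 3 vertices.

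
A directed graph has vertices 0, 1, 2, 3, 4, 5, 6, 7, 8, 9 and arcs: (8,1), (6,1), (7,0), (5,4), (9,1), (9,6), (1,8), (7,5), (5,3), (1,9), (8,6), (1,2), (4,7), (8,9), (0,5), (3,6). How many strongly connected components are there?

{0, 4, 5, 7} are all mutually reachable — one SCC of size 4.
{1, 6, 8, 9} are all mutually reachable — one SCC of size 4.
{3} is an SCC by itself.
{2} is an SCC by itself.
That gives 4 strongly connected components.

4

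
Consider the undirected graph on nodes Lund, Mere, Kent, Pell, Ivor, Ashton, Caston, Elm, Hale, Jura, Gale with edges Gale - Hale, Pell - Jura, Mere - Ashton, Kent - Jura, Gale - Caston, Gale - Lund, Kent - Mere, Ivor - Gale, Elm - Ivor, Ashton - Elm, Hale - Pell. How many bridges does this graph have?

2

The edges on the cycle Kent-Mere-Ashton-Elm-Ivor-Gale-Hale-Pell-Jura-Kent are not bridges since each lies on that cycle.
But removing Caston - Gale disconnects Caston from Gale; removing Lund - Gale disconnects Lund from Gale — these are bridges.
That makes 2 bridges.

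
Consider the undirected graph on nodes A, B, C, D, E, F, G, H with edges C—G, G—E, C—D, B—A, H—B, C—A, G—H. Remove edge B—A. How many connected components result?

B and A are still connected via B-H-G-C-A, so the component count stays at 2.

2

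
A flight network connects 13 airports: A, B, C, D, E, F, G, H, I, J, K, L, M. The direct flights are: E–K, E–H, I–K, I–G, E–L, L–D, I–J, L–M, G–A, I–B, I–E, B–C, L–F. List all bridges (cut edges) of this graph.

The edges on the cycle I-E-K-I are not bridges since each lies on that cycle.
But removing A–G disconnects A from G; removing I–B disconnects I from B; removing I–J disconnects I from J; removing L–M disconnects L from M — these are bridges.
In total 10 edges are bridges.

A-G, B-C, B-I, D-L, E-H, E-L, F-L, G-I, I-J, L-M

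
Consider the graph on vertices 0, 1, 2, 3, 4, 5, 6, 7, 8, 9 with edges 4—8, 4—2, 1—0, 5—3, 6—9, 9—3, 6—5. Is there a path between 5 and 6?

From 5 we can reach 3, 5, 6, 9, which includes 6.

Yes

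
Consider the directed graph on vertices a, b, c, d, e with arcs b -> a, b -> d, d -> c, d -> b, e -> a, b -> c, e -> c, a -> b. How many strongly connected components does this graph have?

3

{a, b, d} are all mutually reachable — one SCC of size 3.
{c} is an SCC by itself.
{e} is an SCC by itself.
That gives 3 strongly connected components.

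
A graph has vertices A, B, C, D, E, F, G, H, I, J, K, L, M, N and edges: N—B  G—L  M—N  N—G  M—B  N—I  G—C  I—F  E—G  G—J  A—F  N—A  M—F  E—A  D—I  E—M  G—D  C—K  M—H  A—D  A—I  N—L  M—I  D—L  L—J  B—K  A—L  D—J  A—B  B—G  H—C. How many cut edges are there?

0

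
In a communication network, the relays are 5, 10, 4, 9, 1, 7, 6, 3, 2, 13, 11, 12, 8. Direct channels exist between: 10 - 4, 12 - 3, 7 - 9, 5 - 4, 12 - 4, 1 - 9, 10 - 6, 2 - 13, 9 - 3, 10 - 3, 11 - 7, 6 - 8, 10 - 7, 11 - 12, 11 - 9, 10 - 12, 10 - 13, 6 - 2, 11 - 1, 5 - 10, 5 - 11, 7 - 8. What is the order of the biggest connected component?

13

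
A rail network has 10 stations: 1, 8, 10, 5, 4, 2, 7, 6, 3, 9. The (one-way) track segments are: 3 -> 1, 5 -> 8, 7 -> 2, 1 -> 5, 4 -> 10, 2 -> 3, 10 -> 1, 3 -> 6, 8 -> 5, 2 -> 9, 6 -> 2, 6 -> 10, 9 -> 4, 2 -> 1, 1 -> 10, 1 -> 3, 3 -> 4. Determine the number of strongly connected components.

{1, 2, 3, 4, 6, 9, 10} are all mutually reachable — one SCC of size 7.
{5, 8} are all mutually reachable — one SCC of size 2.
{7} is an SCC by itself.
That gives 3 strongly connected components.

3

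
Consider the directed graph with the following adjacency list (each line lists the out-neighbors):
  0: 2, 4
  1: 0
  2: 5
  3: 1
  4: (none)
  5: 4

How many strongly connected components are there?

6

{4} is an SCC by itself.
{5} is an SCC by itself.
{3} is an SCC by itself.
{2} is an SCC by itself.
{0} is an SCC by itself.
(and 1 more singleton SCC)
That gives 6 strongly connected components.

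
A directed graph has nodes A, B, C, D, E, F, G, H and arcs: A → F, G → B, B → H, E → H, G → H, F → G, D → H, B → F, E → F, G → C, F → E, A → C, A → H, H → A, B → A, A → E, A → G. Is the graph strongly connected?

No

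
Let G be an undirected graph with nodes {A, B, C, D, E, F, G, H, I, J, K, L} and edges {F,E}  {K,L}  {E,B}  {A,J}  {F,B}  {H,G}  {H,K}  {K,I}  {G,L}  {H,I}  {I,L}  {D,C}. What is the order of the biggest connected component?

5

Starting from A we can reach A, J. That is one component of size 2.
Starting from C we can reach C, D. That is one component of size 2.
Starting from B we can reach B, E, F. That is one component of size 3.
Starting from G we can reach G, H, I, K, L. That is one component of size 5.
The largest has 5 vertices.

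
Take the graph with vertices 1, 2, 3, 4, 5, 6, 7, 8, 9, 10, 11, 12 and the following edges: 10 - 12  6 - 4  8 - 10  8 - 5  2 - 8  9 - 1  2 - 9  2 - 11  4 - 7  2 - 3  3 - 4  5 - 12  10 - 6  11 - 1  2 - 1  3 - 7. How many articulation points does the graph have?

1

Removing 2 increases the component count from 1 to 2, so 2 is a cut vertex.
By contrast removing 11 leaves 1 component; it is not a cut vertex. No other vertex is a cut vertex either.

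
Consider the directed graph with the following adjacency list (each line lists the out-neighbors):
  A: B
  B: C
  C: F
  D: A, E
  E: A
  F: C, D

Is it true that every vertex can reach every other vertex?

Yes

From F we can reach every vertex (A, B, C, D, E, F), and every vertex can reach F (A, B, C, D, E, F). So the whole graph is one strongly connected component.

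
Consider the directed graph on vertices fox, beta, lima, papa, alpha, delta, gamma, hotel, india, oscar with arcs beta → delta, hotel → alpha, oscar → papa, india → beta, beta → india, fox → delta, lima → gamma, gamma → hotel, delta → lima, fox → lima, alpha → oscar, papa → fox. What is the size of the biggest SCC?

{fox, lima, papa, alpha, delta, gamma, hotel, oscar} are all mutually reachable — one SCC of size 8.
{beta, india} are all mutually reachable — one SCC of size 2.
The largest has 8 vertices.

8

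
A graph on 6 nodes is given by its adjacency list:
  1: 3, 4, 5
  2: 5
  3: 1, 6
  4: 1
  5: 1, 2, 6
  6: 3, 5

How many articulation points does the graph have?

Removing 1 increases the component count from 1 to 2, so 1 is a cut vertex.
Removing 5 increases the component count from 1 to 2, so 5 is a cut vertex.
By contrast removing 3 leaves 1 component; it is not a cut vertex. No other vertex is a cut vertex either.

2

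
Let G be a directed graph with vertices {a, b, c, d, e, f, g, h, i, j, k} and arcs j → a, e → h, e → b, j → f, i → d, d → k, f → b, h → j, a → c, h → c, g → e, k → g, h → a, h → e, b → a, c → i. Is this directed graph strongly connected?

From b we can reach every vertex (a, b, c, d, e, f, g, h, i, j, k), and every vertex can reach b (a, b, c, d, e, f, g, h, i, j, k). So the whole graph is one strongly connected component.

Yes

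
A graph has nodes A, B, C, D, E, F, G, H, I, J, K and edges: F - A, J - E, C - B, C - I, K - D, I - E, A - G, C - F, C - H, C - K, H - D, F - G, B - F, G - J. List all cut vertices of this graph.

Removing C increases the component count from 1 to 2, so C is a cut vertex.
By contrast removing I leaves 1 component; it is not a cut vertex. No other vertex is a cut vertex either.

C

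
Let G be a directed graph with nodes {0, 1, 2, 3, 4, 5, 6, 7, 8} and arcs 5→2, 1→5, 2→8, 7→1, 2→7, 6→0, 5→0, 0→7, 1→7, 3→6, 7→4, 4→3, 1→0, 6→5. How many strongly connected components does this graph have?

2

{0, 1, 2, 3, 4, 5, 6, 7} are all mutually reachable — one SCC of size 8.
{8} is an SCC by itself.
That gives 2 strongly connected components.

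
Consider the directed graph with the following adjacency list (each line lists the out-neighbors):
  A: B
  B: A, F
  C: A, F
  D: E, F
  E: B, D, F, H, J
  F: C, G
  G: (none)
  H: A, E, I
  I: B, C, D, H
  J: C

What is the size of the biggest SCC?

4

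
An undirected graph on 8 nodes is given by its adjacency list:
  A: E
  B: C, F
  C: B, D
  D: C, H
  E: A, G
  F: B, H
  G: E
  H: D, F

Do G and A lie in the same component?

Yes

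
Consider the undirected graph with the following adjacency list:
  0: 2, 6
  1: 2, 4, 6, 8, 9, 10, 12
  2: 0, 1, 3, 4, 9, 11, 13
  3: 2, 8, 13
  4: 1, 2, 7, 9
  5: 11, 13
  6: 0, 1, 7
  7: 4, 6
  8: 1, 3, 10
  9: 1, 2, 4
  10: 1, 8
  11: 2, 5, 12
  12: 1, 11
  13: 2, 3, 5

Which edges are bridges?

The edges on the cycle 10-8-1-10 are not bridges since each lies on that cycle.
Every edge lies on some cycle, so there are no bridges.

none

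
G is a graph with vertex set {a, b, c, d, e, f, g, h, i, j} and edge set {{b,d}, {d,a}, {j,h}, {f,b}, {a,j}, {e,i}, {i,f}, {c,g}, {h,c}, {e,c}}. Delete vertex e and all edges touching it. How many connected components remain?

1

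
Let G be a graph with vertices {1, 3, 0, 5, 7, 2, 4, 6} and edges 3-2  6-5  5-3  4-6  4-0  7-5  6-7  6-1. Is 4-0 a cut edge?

Removing 4-0 leaves no path between 4 and 0: the component count goes from 1 to 2. So it is a bridge.

Yes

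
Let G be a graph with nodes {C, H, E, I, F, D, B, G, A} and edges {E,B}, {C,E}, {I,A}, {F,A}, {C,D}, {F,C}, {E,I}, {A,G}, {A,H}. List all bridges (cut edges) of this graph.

A-G, A-H, B-E, C-D

The edges on the cycle F-C-E-I-A-F are not bridges since each lies on that cycle.
But removing A–G disconnects A from G; removing D–C disconnects D from C; removing A–H disconnects A from H; removing E–B disconnects E from B — these are bridges.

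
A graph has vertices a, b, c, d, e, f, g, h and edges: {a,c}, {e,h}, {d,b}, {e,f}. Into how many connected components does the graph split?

4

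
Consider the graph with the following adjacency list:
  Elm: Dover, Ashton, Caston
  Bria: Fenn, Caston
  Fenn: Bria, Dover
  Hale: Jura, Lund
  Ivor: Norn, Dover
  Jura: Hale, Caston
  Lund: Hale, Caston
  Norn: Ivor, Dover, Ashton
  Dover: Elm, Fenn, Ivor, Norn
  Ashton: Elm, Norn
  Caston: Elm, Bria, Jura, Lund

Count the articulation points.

Removing Caston increases the component count from 1 to 2, so Caston is a cut vertex.
By contrast removing Ashton leaves 1 component; it is not a cut vertex. No other vertex is a cut vertex either.

1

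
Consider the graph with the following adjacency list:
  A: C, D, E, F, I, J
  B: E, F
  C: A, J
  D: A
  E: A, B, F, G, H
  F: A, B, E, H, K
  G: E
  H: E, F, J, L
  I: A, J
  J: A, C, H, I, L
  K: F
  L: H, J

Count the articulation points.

3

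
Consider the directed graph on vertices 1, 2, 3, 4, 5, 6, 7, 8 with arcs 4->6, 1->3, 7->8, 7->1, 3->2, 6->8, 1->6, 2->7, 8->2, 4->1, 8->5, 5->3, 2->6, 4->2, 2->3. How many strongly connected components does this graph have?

{1, 2, 3, 5, 6, 7, 8} are all mutually reachable — one SCC of size 7.
{4} is an SCC by itself.
That gives 2 strongly connected components.

2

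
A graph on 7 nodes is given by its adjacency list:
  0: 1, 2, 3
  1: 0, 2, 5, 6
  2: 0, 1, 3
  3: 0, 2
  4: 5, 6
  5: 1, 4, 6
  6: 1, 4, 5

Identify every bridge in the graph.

none

The edges on the cycle 1-0-3-2-1 are not bridges since each lies on that cycle.
Every edge lies on some cycle, so there are no bridges.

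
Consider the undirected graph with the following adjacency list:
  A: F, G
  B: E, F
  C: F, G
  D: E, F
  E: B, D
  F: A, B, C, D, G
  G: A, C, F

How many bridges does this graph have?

The edges on the cycle F-C-G-F are not bridges since each lies on that cycle.
Every edge lies on some cycle, so there are no bridges.

0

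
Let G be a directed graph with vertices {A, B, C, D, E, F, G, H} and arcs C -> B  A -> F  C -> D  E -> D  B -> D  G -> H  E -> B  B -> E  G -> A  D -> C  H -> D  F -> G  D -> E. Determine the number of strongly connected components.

{B, C, D, E} are all mutually reachable — one SCC of size 4.
{A, F, G} are all mutually reachable — one SCC of size 3.
{H} is an SCC by itself.
That gives 3 strongly connected components.

3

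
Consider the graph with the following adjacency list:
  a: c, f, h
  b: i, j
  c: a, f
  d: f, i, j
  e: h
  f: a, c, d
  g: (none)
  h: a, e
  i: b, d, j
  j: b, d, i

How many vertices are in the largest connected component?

g is isolated — a component by itself.
Starting from a we can reach a, b, c, d, e, f, h, i, j. That is one component of size 9.
The largest has 9 vertices.

9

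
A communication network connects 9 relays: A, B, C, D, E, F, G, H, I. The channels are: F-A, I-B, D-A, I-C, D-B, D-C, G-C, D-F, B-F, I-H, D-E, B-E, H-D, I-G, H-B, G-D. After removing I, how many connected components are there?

With I gone, the remaining components are: {A, B, C, D, E, F, G, H}.
That is 1 component.

1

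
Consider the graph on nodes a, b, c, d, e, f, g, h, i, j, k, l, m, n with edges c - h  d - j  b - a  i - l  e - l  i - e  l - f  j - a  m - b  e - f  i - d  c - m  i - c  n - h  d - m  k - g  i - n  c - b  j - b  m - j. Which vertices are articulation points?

i

Removing i increases the component count from 2 to 3, so i is a cut vertex.
By contrast removing f leaves 2 components; it is not a cut vertex. No other vertex is a cut vertex either.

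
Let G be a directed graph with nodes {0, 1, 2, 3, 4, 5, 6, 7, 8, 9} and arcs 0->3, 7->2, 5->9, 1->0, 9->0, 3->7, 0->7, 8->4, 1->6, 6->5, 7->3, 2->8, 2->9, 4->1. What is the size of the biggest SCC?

{0, 1, 2, 3, 4, 5, 6, 7, 8, 9} are all mutually reachable — one SCC of size 10.
The largest has 10 vertices.

10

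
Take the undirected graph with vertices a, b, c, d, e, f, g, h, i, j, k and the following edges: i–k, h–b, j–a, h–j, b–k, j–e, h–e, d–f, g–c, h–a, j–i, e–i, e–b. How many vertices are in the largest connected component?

7

Starting from d we can reach d, f. That is one component of size 2.
Starting from c we can reach c, g. That is one component of size 2.
Starting from a we can reach a, b, e, h, i, j, k. That is one component of size 7.
The largest has 7 vertices.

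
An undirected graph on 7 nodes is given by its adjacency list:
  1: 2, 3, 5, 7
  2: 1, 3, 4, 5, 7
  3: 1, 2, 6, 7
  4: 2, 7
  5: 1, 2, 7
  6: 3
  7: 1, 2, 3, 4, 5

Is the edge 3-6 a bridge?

Yes

Removing 3-6 leaves no path between 3 and 6: the component count goes from 1 to 2. So it is a bridge.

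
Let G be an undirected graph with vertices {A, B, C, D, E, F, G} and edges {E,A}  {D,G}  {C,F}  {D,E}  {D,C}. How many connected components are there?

B is isolated — a component by itself.
Starting from A we can reach A, C, D, E, F, G. That is one component of size 6.
Total: 2 components.

2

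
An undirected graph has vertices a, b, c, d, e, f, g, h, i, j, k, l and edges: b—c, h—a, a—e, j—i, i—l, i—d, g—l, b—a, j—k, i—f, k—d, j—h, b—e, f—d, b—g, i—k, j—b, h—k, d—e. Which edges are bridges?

The edges on the cycle j-b-g-l-i-j are not bridges since each lies on that cycle.
But removing b—c disconnects b from c — this is a bridge.

b-c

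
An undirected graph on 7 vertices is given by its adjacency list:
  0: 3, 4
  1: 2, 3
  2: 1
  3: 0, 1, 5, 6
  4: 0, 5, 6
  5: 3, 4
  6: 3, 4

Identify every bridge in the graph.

1-2, 1-3

The edges on the cycle 3-0-4-5-3 are not bridges since each lies on that cycle.
But removing 3-1 disconnects 3 from 1; removing 2-1 disconnects 2 from 1 — these are bridges.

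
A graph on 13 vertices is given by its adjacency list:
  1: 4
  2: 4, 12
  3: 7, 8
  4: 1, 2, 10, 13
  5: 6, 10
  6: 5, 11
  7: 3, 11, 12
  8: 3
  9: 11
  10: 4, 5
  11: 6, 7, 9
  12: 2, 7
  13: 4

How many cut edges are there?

The edges on the cycle 7-11-6-5-10-4-2-12-7 are not bridges since each lies on that cycle.
But removing 1-4 disconnects 1 from 4; removing 3-8 disconnects 3 from 8; removing 13-4 disconnects 13 from 4; removing 11-9 disconnects 11 from 9 — these are bridges.
In total 5 edges are bridges.

5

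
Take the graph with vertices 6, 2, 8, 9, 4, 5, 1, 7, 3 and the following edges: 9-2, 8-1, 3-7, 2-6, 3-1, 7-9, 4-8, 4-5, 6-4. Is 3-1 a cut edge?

No

After removing 3-1, the path 3-7-9-2-6-4-8-1 still connects them, so the edge is not a bridge.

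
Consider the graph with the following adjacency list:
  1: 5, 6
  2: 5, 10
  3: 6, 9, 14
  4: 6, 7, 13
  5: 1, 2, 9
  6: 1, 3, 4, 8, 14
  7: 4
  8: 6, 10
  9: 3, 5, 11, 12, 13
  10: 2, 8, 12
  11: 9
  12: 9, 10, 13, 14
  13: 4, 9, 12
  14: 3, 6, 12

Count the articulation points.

2

Removing 4 increases the component count from 1 to 2, so 4 is a cut vertex.
Removing 9 increases the component count from 1 to 2, so 9 is a cut vertex.
By contrast removing 2 leaves 1 component; it is not a cut vertex. No other vertex is a cut vertex either.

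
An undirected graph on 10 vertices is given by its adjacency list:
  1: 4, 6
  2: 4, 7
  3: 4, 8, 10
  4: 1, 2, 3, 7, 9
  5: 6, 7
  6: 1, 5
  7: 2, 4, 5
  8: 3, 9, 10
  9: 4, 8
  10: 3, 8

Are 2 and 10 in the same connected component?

Yes

From 2 we can reach 1, 2, 3, 4, 5, 6, 7, 8, 9, 10, which includes 10.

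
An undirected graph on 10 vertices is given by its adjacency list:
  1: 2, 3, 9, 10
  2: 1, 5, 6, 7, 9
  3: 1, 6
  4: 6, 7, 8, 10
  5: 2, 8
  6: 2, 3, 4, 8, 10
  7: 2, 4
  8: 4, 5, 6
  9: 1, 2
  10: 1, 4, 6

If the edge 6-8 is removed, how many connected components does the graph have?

6 and 8 are still connected via 6-4-8, so the component count stays at 1.

1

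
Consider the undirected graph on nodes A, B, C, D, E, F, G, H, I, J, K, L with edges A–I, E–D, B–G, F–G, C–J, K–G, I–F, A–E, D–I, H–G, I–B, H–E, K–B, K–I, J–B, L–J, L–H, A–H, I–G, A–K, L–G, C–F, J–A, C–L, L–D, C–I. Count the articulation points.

Removing J, for instance, still leaves 1 component. No single vertex removal increases the component count — the graph has no articulation points.

0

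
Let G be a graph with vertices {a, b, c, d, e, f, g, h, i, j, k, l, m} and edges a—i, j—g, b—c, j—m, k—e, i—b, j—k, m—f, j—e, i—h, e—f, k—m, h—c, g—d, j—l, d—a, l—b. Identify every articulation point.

j

Removing j increases the component count from 1 to 2, so j is a cut vertex.
By contrast removing d leaves 1 component; it is not a cut vertex. No other vertex is a cut vertex either.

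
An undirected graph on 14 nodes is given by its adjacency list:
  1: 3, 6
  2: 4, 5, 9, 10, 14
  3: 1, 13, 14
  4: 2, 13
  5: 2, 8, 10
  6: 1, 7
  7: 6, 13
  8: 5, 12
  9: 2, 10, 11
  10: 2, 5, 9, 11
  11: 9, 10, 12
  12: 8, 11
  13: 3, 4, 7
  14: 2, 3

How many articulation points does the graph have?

1

Removing 2 increases the component count from 1 to 2, so 2 is a cut vertex.
By contrast removing 9 leaves 1 component; it is not a cut vertex. No other vertex is a cut vertex either.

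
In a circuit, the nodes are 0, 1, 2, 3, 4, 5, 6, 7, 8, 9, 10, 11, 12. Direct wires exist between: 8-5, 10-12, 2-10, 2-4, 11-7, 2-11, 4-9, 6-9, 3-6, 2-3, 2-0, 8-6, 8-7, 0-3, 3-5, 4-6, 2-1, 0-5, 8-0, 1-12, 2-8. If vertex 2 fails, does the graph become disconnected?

Deleting 2 raises the number of components from 1 to 2, so 2 is a cut vertex.

Yes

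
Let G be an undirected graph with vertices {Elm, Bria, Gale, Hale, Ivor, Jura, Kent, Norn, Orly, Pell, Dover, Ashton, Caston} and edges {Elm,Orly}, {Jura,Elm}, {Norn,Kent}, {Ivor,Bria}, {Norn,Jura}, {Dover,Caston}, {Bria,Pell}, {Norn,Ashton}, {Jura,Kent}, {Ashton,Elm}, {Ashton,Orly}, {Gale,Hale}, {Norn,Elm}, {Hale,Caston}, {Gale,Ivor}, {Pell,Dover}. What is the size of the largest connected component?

7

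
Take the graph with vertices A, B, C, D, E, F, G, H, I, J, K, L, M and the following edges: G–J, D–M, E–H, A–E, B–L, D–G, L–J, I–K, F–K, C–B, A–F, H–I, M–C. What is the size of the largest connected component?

Starting from A we can reach A, E, F, H, I, K. That is one component of size 6.
Starting from B we can reach B, C, D, G, J, L, M. That is one component of size 7.
The largest has 7 vertices.

7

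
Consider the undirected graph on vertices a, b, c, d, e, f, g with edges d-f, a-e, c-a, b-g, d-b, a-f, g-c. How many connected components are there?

Starting from a we can reach a, b, c, d, e, f, g. That is one component of size 7.
Total: 1 component.

1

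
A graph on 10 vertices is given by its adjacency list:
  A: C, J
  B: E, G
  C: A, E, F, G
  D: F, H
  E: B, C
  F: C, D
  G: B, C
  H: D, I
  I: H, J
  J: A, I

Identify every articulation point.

Removing C increases the component count from 1 to 2, so C is a cut vertex.
By contrast removing H leaves 1 component; it is not a cut vertex. No other vertex is a cut vertex either.

C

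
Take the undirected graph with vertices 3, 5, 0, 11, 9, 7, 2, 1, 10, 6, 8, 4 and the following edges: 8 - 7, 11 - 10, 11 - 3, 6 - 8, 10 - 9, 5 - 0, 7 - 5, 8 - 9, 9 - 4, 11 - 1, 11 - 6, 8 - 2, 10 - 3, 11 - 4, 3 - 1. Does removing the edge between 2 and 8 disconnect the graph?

Yes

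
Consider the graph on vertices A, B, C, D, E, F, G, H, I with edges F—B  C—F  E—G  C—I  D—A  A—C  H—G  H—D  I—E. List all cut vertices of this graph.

Removing C increases the component count from 1 to 2, so C is a cut vertex.
Removing F increases the component count from 1 to 2, so F is a cut vertex.
By contrast removing H leaves 1 component; it is not a cut vertex. No other vertex is a cut vertex either.

C, F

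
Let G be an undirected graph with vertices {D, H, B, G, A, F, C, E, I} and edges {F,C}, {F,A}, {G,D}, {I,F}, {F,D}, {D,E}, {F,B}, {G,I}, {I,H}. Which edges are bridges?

A-F, B-F, C-F, D-E, H-I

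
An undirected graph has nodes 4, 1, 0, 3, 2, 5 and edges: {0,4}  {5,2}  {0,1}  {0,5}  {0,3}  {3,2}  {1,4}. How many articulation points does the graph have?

Removing 0 increases the component count from 1 to 2, so 0 is a cut vertex.
By contrast removing 2 leaves 1 component; it is not a cut vertex. No other vertex is a cut vertex either.

1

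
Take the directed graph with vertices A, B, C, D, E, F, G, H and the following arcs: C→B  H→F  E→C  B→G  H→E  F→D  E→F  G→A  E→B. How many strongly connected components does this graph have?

8

{E} is an SCC by itself.
{A} is an SCC by itself.
{C} is an SCC by itself.
{G} is an SCC by itself.
{D} is an SCC by itself.
(and 3 more singleton SCCs)
That gives 8 strongly connected components.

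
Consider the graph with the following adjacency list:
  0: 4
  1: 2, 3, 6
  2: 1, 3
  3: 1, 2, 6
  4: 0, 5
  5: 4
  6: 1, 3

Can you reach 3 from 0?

The component containing 0 is {0, 4, 5}, and 3 is not in it.

No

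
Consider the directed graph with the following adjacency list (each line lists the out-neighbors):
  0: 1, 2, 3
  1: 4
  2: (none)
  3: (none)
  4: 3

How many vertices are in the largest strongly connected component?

{3} is an SCC by itself.
{1} is an SCC by itself.
{2} is an SCC by itself.
{4} is an SCC by itself.
{0} is an SCC by itself.
The largest has 1 vertex.

1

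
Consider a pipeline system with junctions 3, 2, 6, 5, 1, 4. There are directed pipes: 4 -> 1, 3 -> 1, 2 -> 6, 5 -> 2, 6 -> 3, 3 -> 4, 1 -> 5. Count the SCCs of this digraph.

{1, 2, 3, 4, 5, 6} are all mutually reachable — one SCC of size 6.
That gives 1 strongly connected component.

1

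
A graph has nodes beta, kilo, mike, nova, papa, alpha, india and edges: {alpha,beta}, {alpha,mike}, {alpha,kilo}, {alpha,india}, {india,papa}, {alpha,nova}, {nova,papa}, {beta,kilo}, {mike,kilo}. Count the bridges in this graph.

0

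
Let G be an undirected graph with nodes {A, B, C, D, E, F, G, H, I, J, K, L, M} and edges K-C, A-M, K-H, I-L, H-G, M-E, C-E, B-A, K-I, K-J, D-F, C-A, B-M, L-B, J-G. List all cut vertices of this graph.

K

Removing K increases the component count from 2 to 3, so K is a cut vertex.
By contrast removing J leaves 2 components; it is not a cut vertex. No other vertex is a cut vertex either.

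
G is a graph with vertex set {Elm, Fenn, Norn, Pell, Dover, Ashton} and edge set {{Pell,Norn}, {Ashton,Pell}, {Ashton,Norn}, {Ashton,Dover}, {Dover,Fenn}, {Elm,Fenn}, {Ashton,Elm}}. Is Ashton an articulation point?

Deleting Ashton raises the number of components from 1 to 2, so Ashton is a cut vertex.

Yes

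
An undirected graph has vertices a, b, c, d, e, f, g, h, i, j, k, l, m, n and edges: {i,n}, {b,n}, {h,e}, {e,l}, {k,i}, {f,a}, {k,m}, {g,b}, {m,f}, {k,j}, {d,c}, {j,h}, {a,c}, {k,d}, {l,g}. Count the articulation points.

1

Removing k increases the component count from 1 to 2, so k is a cut vertex.
By contrast removing j leaves 1 component; it is not a cut vertex. No other vertex is a cut vertex either.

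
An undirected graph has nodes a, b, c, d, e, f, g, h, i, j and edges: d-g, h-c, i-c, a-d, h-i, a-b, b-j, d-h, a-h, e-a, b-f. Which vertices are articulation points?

a, b, d, h

Removing a increases the component count from 1 to 3, so a is a cut vertex.
Removing b increases the component count from 1 to 3, so b is a cut vertex.
Removing d increases the component count from 1 to 2, so d is a cut vertex.
Likewise h is a cut vertex.
By contrast removing f leaves 1 component; it is not a cut vertex. No other vertex is a cut vertex either.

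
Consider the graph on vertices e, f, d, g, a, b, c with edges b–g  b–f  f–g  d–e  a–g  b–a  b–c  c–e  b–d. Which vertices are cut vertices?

Removing b increases the component count from 1 to 2, so b is a cut vertex.
By contrast removing g leaves 1 component; it is not a cut vertex. No other vertex is a cut vertex either.

b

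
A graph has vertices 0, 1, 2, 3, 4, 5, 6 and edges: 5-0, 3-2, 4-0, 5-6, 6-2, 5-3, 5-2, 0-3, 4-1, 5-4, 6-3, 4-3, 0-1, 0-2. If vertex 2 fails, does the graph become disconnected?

Deleting 2 leaves 1 component (was 1) (its neighbors 0, 3, 5, 6 remain connected to each other), so 2 is not a cut vertex.

No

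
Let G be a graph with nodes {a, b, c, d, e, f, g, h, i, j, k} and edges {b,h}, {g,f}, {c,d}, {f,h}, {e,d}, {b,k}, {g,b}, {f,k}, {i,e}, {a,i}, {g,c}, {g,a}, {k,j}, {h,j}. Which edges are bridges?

none

The edges on the cycle g-a-i-e-d-c-g are not bridges since each lies on that cycle.
Every edge lies on some cycle, so there are no bridges.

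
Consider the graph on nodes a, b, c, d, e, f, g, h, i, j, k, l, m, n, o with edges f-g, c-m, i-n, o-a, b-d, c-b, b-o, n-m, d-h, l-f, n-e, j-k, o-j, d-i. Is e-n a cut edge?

Removing e-n leaves no path between e and n: the component count goes from 2 to 3. So it is a bridge.

Yes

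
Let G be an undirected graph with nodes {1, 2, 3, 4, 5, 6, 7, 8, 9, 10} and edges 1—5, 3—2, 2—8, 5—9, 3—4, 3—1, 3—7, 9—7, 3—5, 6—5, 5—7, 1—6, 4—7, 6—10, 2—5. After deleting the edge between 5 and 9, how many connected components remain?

1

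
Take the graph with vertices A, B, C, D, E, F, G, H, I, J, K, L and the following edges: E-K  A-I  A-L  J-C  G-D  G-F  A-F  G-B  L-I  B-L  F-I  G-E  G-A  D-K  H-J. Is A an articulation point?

No

Deleting A leaves 2 components (was 2), so A is not a cut vertex.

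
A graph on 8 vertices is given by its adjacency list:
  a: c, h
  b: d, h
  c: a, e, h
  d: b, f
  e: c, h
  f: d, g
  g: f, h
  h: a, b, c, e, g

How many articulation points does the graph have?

Removing h increases the component count from 1 to 2, so h is a cut vertex.
By contrast removing c leaves 1 component; it is not a cut vertex. No other vertex is a cut vertex either.

1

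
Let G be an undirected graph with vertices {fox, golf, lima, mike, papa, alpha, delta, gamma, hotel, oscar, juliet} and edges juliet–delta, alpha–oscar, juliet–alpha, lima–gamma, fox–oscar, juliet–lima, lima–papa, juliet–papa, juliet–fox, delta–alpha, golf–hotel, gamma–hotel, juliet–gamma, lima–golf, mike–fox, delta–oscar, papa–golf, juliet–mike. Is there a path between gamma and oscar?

Yes

From gamma we can reach fox, golf, lima, mike, papa, alpha, delta, gamma, hotel, oscar, juliet, which includes oscar.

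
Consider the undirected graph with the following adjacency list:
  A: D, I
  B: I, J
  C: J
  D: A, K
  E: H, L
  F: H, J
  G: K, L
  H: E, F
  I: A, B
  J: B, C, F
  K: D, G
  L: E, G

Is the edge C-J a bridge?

Yes

Removing C-J leaves no path between C and J: the component count goes from 1 to 2. So it is a bridge.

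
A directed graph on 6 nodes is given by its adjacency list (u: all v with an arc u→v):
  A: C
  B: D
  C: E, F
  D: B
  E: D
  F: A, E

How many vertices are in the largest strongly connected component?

{A, C, F} are all mutually reachable — one SCC of size 3.
{B, D} are all mutually reachable — one SCC of size 2.
{E} is an SCC by itself.
The largest has 3 vertices.

3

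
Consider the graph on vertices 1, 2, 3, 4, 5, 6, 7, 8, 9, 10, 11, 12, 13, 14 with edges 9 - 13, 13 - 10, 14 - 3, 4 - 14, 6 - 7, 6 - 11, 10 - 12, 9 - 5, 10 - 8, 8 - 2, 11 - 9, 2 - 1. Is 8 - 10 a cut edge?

Removing 8 - 10 leaves no path between 8 and 10: the component count goes from 2 to 3. So it is a bridge.

Yes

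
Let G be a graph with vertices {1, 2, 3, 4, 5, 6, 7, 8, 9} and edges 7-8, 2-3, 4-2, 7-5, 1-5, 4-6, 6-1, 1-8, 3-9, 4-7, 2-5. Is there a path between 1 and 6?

Yes

From 1 we can reach 1, 2, 3, 4, 5, 6, 7, 8, 9, which includes 6.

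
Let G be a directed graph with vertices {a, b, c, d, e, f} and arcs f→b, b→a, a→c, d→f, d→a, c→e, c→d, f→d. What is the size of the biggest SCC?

5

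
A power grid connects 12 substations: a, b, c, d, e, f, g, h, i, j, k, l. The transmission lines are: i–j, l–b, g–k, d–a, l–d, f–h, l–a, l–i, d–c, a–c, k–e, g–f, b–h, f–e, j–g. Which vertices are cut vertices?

Removing l increases the component count from 1 to 2, so l is a cut vertex.
By contrast removing c leaves 1 component; it is not a cut vertex. No other vertex is a cut vertex either.

l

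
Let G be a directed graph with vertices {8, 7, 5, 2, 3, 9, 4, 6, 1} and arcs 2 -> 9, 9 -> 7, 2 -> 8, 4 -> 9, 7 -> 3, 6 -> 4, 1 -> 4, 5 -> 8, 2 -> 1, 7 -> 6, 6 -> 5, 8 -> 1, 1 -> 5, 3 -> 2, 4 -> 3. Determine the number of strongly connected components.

{1, 2, 3, 4, 5, 6, 7, 8, 9} are all mutually reachable — one SCC of size 9.
That gives 1 strongly connected component.

1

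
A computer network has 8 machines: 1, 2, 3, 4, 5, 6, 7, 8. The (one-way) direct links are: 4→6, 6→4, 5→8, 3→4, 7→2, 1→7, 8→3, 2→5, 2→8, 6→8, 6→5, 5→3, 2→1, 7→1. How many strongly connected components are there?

2

{3, 4, 5, 6, 8} are all mutually reachable — one SCC of size 5.
{1, 2, 7} are all mutually reachable — one SCC of size 3.
That gives 2 strongly connected components.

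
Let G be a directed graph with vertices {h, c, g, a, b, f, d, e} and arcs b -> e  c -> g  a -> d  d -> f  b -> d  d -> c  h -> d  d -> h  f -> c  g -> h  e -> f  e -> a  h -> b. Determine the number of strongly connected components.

1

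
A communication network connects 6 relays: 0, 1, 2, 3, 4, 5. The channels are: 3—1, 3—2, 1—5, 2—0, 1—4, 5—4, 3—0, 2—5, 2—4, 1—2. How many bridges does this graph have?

0

The edges on the cycle 3-1-5-2-3 are not bridges since each lies on that cycle.
Every edge lies on some cycle, so there are no bridges.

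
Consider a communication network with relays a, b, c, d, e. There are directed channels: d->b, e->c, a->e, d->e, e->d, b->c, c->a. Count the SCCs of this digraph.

{a, b, c, d, e} are all mutually reachable — one SCC of size 5.
That gives 1 strongly connected component.

1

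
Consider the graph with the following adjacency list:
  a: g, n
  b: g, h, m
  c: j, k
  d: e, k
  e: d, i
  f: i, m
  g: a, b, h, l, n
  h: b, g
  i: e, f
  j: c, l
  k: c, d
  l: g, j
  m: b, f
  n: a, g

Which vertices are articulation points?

g

Removing g increases the component count from 1 to 2, so g is a cut vertex.
By contrast removing k leaves 1 component; it is not a cut vertex. No other vertex is a cut vertex either.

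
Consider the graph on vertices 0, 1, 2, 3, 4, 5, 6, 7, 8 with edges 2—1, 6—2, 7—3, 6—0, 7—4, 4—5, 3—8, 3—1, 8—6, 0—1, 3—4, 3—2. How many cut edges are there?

1

The edges on the cycle 3-8-6-0-1-3 are not bridges since each lies on that cycle.
But removing 5—4 disconnects 5 from 4 — this is a bridge.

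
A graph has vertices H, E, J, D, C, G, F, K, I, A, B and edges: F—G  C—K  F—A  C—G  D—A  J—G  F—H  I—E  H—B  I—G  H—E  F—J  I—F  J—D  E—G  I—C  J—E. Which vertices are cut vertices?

C, H

Removing C increases the component count from 1 to 2, so C is a cut vertex.
Removing H increases the component count from 1 to 2, so H is a cut vertex.
By contrast removing G leaves 1 component; it is not a cut vertex. No other vertex is a cut vertex either.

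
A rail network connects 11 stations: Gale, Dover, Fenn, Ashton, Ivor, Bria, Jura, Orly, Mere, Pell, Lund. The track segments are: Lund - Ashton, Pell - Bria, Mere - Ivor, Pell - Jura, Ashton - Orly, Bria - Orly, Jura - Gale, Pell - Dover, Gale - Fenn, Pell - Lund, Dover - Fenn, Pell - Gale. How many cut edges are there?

1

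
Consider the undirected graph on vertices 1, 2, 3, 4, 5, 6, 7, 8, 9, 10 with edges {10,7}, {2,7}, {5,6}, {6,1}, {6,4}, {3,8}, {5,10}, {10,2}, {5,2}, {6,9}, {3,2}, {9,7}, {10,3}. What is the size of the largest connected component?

Starting from 1 we can reach 1, 2, 3, 4, 5, 6, 7, 8, 9, 10. That is one component of size 10.
The largest has 10 vertices.

10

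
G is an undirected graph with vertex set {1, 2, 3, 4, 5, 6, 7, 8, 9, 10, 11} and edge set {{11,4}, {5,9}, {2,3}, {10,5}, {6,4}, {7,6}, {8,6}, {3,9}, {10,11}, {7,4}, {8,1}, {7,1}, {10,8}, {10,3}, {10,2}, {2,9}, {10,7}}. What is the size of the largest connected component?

11

Starting from 1 we can reach 1, 2, 3, 4, 5, 6, 7, 8, 9, 10, 11. That is one component of size 11.
The largest has 11 vertices.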